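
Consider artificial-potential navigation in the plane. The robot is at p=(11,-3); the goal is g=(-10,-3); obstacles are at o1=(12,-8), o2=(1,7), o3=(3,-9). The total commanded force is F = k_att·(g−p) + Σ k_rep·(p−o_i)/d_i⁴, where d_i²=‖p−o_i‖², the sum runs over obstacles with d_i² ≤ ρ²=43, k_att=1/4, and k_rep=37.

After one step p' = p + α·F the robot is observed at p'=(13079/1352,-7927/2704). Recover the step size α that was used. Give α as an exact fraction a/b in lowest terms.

F_att = 1/4·(g−p) = 1/4·(-21,0) = (-5.2500,0.0000)
o1: d²=26 ≤ ρ²=43; F_rep = 37·(-1,5)/26² = (-0.0547,0.2737)
o2: d²=200 > ρ²=43 → inactive
o3: d²=100 > ρ²=43 → inactive
F = F_att + ΣF_rep = (-5.3047,0.2737)
Δp = p'−p = (-1.3262,0.0684); α = Δx/Fx = (-1793/1352) / (-1793/338) = 1/4
check: Δy/Fy = (185/2704) / (185/676) = 1/4 ✓

α = 1/4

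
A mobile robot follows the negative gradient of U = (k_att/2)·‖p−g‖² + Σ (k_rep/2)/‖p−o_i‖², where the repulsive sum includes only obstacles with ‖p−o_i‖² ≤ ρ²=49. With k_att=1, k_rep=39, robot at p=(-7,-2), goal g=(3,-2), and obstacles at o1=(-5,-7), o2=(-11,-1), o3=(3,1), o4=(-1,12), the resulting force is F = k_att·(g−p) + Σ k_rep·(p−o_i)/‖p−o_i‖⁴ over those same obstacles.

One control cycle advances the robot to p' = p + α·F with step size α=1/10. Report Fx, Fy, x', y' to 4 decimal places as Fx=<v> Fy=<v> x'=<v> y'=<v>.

F_att = 1·(g−p) = 1·(10,0) = (10.0000,0.0000)
o1: d²=29 ≤ ρ²=49; F_rep = 39·(-2,5)/29² = (-0.0927,0.2319)
o2: d²=17 ≤ ρ²=49; F_rep = 39·(4,-1)/17² = (0.5398,-0.1349)
o3: d²=109 > ρ²=49 → inactive
o4: d²=232 > ρ²=49 → inactive
F = F_att + ΣF_rep = (10.4470,0.0969)
p' = p + 1/10·F = (-5.9553,-1.9903)

Fx=10.4470 Fy=0.0969 x'=-5.9553 y'=-1.9903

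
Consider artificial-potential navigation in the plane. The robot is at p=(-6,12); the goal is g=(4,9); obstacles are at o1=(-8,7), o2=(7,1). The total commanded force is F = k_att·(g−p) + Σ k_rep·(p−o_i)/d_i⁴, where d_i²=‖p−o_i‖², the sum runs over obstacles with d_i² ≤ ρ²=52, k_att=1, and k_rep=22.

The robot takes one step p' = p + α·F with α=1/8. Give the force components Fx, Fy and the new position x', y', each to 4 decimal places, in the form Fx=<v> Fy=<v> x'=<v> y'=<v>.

Fx=10.0523 Fy=-2.8692 x'=-4.7435 y'=11.6413

F_att = 1·(g−p) = 1·(10,-3) = (10.0000,-3.0000)
o1: d²=29 ≤ ρ²=52; F_rep = 22·(2,5)/29² = (0.0523,0.1308)
o2: d²=290 > ρ²=52 → inactive
F = F_att + ΣF_rep = (10.0523,-2.8692)
p' = p + 1/8·F = (-4.7435,11.6413)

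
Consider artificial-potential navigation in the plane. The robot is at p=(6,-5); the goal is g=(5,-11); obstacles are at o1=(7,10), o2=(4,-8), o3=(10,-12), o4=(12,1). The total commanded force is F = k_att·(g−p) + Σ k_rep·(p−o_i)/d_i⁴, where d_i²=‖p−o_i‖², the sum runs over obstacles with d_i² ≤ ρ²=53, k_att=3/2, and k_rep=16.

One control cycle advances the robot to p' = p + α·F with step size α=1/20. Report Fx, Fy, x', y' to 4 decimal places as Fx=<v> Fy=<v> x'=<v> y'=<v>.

F_att = 3/2·(g−p) = 3/2·(-1,-6) = (-1.5000,-9.0000)
o1: d²=226 > ρ²=53 → inactive
o2: d²=13 ≤ ρ²=53; F_rep = 16·(2,3)/13² = (0.1893,0.2840)
o3: d²=65 > ρ²=53 → inactive
o4: d²=72 > ρ²=53 → inactive
F = F_att + ΣF_rep = (-1.3107,-8.7160)
p' = p + 1/20·F = (5.9345,-5.4358)

Fx=-1.3107 Fy=-8.7160 x'=5.9345 y'=-5.4358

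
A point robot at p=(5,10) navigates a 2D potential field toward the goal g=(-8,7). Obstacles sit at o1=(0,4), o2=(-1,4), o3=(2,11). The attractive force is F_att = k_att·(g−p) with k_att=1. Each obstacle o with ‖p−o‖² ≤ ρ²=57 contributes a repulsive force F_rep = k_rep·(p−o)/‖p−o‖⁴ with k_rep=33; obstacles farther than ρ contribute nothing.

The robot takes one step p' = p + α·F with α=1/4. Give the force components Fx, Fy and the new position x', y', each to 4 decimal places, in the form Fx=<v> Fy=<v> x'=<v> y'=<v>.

F_att = 1·(g−p) = 1·(-13,-3) = (-13.0000,-3.0000)
o1: d²=61 > ρ²=57 → inactive
o2: d²=72 > ρ²=57 → inactive
o3: d²=10 ≤ ρ²=57; F_rep = 33·(3,-1)/10² = (0.9900,-0.3300)
F = F_att + ΣF_rep = (-12.0100,-3.3300)
p' = p + 1/4·F = (1.9975,9.1675)

Fx=-12.0100 Fy=-3.3300 x'=1.9975 y'=9.1675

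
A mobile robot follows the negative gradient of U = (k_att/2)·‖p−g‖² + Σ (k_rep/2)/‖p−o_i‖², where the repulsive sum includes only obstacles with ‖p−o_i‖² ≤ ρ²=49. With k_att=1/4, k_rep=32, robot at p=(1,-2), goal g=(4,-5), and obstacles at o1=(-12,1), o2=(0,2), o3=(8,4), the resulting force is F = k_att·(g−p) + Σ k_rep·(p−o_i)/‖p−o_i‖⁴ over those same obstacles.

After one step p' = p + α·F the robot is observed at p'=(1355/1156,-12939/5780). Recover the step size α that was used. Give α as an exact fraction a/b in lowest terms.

F_att = 1/4·(g−p) = 1/4·(3,-3) = (0.7500,-0.7500)
o1: d²=178 > ρ²=49 → inactive
o2: d²=17 ≤ ρ²=49; F_rep = 32·(1,-4)/17² = (0.1107,-0.4429)
o3: d²=85 > ρ²=49 → inactive
F = F_att + ΣF_rep = (0.8607,-1.1929)
Δp = p'−p = (0.1721,-0.2386); α = Δx/Fx = (199/1156) / (995/1156) = 1/5
check: Δy/Fy = (-1379/5780) / (-1379/1156) = 1/5 ✓

α = 1/5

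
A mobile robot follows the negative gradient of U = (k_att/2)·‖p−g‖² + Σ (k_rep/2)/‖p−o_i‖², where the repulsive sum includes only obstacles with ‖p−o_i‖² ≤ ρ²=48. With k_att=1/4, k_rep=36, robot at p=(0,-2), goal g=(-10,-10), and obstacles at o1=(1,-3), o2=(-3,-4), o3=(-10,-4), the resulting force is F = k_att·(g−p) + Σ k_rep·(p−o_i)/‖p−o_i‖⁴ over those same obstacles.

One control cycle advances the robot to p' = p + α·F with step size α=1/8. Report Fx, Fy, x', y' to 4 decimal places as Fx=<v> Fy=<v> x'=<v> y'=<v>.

F_att = 1/4·(g−p) = 1/4·(-10,-8) = (-2.5000,-2.0000)
o1: d²=2 ≤ ρ²=48; F_rep = 36·(-1,1)/2² = (-9.0000,9.0000)
o2: d²=13 ≤ ρ²=48; F_rep = 36·(3,2)/13² = (0.6391,0.4260)
o3: d²=104 > ρ²=48 → inactive
F = F_att + ΣF_rep = (-10.8609,7.4260)
p' = p + 1/8·F = (-1.3576,-1.0717)

Fx=-10.8609 Fy=7.4260 x'=-1.3576 y'=-1.0717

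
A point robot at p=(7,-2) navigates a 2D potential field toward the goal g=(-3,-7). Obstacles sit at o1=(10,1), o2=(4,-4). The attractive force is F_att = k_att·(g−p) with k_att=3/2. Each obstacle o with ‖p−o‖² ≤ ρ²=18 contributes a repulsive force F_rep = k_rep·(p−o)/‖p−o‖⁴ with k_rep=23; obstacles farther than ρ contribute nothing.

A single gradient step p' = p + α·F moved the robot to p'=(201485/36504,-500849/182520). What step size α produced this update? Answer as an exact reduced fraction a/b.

α = 1/10

F_att = 3/2·(g−p) = 3/2·(-10,-5) = (-15.0000,-7.5000)
o1: d²=18 ≤ ρ²=18; F_rep = 23·(-3,-3)/18² = (-0.2130,-0.2130)
o2: d²=13 ≤ ρ²=18; F_rep = 23·(3,2)/13² = (0.4083,0.2722)
F = F_att + ΣF_rep = (-14.8047,-7.4408)
Δp = p'−p = (-1.4805,-0.7441); α = Δx/Fx = (-54043/36504) / (-270215/18252) = 1/10
check: Δy/Fy = (-135809/182520) / (-135809/18252) = 1/10 ✓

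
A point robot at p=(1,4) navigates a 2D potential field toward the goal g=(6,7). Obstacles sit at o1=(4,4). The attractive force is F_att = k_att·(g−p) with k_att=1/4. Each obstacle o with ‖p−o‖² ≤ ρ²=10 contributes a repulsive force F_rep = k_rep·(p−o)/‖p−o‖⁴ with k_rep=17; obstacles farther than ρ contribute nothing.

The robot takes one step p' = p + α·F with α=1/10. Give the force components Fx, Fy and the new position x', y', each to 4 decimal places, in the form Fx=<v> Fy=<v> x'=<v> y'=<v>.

Fx=0.6204 Fy=0.7500 x'=1.0620 y'=4.0750

F_att = 1/4·(g−p) = 1/4·(5,3) = (1.2500,0.7500)
o1: d²=9 ≤ ρ²=10; F_rep = 17·(-3,0)/9² = (-0.6296,0.0000)
F = F_att + ΣF_rep = (0.6204,0.7500)
p' = p + 1/10·F = (1.0620,4.0750)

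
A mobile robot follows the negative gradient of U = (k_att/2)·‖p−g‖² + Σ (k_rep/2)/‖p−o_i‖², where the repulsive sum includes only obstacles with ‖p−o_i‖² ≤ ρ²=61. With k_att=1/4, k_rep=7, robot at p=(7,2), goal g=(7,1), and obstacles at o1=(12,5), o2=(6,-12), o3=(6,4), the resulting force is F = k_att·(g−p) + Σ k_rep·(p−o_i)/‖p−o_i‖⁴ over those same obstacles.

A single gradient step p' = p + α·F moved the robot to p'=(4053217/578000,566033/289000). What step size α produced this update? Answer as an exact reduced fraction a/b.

α = 1/20

F_att = 1/4·(g−p) = 1/4·(0,-1) = (0.0000,-0.2500)
o1: d²=34 ≤ ρ²=61; F_rep = 7·(-5,-3)/34² = (-0.0303,-0.0182)
o2: d²=197 > ρ²=61 → inactive
o3: d²=5 ≤ ρ²=61; F_rep = 7·(1,-2)/5² = (0.2800,-0.5600)
F = F_att + ΣF_rep = (0.2497,-0.8282)
Δp = p'−p = (0.0125,-0.0414); α = Δx/Fx = (7217/578000) / (7217/28900) = 1/20
check: Δy/Fy = (-11967/289000) / (-11967/14450) = 1/20 ✓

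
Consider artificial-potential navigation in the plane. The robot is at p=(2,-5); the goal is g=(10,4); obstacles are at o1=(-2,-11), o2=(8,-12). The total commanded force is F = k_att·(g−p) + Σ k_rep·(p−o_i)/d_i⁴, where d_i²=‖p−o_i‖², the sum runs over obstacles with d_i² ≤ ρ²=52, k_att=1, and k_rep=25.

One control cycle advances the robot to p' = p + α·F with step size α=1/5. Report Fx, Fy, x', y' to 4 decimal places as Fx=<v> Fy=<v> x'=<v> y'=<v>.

F_att = 1·(g−p) = 1·(8,9) = (8.0000,9.0000)
o1: d²=52 ≤ ρ²=52; F_rep = 25·(4,6)/52² = (0.0370,0.0555)
o2: d²=85 > ρ²=52 → inactive
F = F_att + ΣF_rep = (8.0370,9.0555)
p' = p + 1/5·F = (3.6074,-3.1889)

Fx=8.0370 Fy=9.0555 x'=3.6074 y'=-3.1889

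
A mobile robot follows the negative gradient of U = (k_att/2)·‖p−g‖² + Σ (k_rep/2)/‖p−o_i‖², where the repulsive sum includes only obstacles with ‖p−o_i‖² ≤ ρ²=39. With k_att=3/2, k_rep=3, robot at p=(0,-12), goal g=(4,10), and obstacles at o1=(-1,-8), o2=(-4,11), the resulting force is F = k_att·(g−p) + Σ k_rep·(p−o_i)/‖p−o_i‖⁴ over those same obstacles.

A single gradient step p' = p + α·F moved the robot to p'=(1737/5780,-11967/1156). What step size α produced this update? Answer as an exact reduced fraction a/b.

F_att = 3/2·(g−p) = 3/2·(4,22) = (6.0000,33.0000)
o1: d²=17 ≤ ρ²=39; F_rep = 3·(1,-4)/17² = (0.0104,-0.0415)
o2: d²=545 > ρ²=39 → inactive
F = F_att + ΣF_rep = (6.0104,32.9585)
Δp = p'−p = (0.3005,1.6479); α = Δx/Fx = (1737/5780) / (1737/289) = 1/20
check: Δy/Fy = (1905/1156) / (9525/289) = 1/20 ✓

α = 1/20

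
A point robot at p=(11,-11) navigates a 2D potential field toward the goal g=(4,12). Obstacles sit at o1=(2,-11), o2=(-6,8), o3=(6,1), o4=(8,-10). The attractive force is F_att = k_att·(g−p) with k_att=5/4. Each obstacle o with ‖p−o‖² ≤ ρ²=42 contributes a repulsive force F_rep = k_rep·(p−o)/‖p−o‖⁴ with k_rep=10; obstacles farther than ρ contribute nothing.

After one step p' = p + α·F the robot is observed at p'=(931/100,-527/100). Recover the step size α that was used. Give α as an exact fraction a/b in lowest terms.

α = 1/5

F_att = 5/4·(g−p) = 5/4·(-7,23) = (-8.7500,28.7500)
o1: d²=81 > ρ²=42 → inactive
o2: d²=650 > ρ²=42 → inactive
o3: d²=169 > ρ²=42 → inactive
o4: d²=10 ≤ ρ²=42; F_rep = 10·(3,-1)/10² = (0.3000,-0.1000)
F = F_att + ΣF_rep = (-8.4500,28.6500)
Δp = p'−p = (-1.6900,5.7300); α = Δx/Fx = (-169/100) / (-169/20) = 1/5
check: Δy/Fy = (573/100) / (573/20) = 1/5 ✓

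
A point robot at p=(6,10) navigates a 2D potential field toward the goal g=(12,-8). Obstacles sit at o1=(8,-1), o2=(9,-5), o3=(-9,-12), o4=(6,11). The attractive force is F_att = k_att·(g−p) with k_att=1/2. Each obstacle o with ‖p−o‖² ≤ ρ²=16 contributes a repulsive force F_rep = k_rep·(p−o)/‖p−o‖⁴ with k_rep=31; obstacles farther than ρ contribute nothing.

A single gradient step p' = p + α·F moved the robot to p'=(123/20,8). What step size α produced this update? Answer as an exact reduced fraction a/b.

F_att = 1/2·(g−p) = 1/2·(6,-18) = (3.0000,-9.0000)
o1: d²=125 > ρ²=16 → inactive
o2: d²=234 > ρ²=16 → inactive
o3: d²=709 > ρ²=16 → inactive
o4: d²=1 ≤ ρ²=16; F_rep = 31·(0,-1)/1² = (0.0000,-31.0000)
F = F_att + ΣF_rep = (3.0000,-40.0000)
Δp = p'−p = (0.1500,-2.0000); α = Δx/Fx = (3/20) / (3) = 1/20
check: Δy/Fy = (-2) / (-40) = 1/20 ✓

α = 1/20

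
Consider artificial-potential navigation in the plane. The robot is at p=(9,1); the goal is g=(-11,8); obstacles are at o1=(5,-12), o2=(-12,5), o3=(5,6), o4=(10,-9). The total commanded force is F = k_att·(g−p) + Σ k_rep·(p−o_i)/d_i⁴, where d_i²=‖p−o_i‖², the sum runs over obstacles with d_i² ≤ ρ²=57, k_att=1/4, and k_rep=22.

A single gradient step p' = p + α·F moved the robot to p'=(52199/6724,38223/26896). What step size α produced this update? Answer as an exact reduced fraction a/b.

α = 1/4

F_att = 1/4·(g−p) = 1/4·(-20,7) = (-5.0000,1.7500)
o1: d²=185 > ρ²=57 → inactive
o2: d²=457 > ρ²=57 → inactive
o3: d²=41 ≤ ρ²=57; F_rep = 22·(4,-5)/41² = (0.0523,-0.0654)
o4: d²=101 > ρ²=57 → inactive
F = F_att + ΣF_rep = (-4.9477,1.6846)
Δp = p'−p = (-1.2369,0.4211); α = Δx/Fx = (-8317/6724) / (-8317/1681) = 1/4
check: Δy/Fy = (11327/26896) / (11327/6724) = 1/4 ✓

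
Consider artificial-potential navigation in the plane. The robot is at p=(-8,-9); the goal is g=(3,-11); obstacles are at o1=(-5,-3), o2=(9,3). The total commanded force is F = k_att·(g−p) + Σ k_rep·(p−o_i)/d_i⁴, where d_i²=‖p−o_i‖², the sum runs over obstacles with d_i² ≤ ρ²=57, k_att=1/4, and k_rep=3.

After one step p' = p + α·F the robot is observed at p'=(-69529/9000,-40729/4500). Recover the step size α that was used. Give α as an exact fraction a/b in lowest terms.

F_att = 1/4·(g−p) = 1/4·(11,-2) = (2.7500,-0.5000)
o1: d²=45 ≤ ρ²=57; F_rep = 3·(-3,-6)/45² = (-0.0044,-0.0089)
o2: d²=433 > ρ²=57 → inactive
F = F_att + ΣF_rep = (2.7456,-0.5089)
Δp = p'−p = (0.2746,-0.0509); α = Δx/Fx = (2471/9000) / (2471/900) = 1/10
check: Δy/Fy = (-229/4500) / (-229/450) = 1/10 ✓

α = 1/10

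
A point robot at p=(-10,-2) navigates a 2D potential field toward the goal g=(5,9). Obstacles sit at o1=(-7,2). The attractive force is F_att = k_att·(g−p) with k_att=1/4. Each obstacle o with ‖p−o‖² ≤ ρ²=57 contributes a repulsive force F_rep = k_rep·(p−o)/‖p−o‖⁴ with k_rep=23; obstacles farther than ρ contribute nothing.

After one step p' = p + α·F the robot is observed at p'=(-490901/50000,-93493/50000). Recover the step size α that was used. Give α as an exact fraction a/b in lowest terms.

α = 1/20

F_att = 1/4·(g−p) = 1/4·(15,11) = (3.7500,2.7500)
o1: d²=25 ≤ ρ²=57; F_rep = 23·(-3,-4)/25² = (-0.1104,-0.1472)
F = F_att + ΣF_rep = (3.6396,2.6028)
Δp = p'−p = (0.1820,0.1301); α = Δx/Fx = (9099/50000) / (9099/2500) = 1/20
check: Δy/Fy = (6507/50000) / (6507/2500) = 1/20 ✓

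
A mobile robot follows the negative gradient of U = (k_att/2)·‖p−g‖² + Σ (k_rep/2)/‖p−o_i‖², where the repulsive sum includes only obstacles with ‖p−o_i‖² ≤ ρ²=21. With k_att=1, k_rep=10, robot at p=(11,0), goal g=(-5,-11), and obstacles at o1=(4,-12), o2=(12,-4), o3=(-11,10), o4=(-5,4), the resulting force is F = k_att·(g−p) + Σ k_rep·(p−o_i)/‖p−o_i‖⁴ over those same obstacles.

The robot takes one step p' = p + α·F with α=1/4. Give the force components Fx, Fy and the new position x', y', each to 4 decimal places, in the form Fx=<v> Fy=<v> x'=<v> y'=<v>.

F_att = 1·(g−p) = 1·(-16,-11) = (-16.0000,-11.0000)
o1: d²=193 > ρ²=21 → inactive
o2: d²=17 ≤ ρ²=21; F_rep = 10·(-1,4)/17² = (-0.0346,0.1384)
o3: d²=584 > ρ²=21 → inactive
o4: d²=272 > ρ²=21 → inactive
F = F_att + ΣF_rep = (-16.0346,-10.8616)
p' = p + 1/4·F = (6.9913,-2.7154)

Fx=-16.0346 Fy=-10.8616 x'=6.9913 y'=-2.7154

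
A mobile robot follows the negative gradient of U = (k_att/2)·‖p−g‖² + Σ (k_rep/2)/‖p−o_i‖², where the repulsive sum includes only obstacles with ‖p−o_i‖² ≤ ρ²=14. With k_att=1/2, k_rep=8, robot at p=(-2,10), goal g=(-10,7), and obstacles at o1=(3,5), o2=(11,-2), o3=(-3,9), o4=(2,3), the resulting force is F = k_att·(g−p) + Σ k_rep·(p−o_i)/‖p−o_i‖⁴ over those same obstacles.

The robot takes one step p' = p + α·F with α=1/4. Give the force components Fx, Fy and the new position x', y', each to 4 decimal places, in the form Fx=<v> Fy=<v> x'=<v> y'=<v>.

F_att = 1/2·(g−p) = 1/2·(-8,-3) = (-4.0000,-1.5000)
o1: d²=50 > ρ²=14 → inactive
o2: d²=313 > ρ²=14 → inactive
o3: d²=2 ≤ ρ²=14; F_rep = 8·(1,1)/2² = (2.0000,2.0000)
o4: d²=65 > ρ²=14 → inactive
F = F_att + ΣF_rep = (-2.0000,0.5000)
p' = p + 1/4·F = (-2.5000,10.1250)

Fx=-2.0000 Fy=0.5000 x'=-2.5000 y'=10.1250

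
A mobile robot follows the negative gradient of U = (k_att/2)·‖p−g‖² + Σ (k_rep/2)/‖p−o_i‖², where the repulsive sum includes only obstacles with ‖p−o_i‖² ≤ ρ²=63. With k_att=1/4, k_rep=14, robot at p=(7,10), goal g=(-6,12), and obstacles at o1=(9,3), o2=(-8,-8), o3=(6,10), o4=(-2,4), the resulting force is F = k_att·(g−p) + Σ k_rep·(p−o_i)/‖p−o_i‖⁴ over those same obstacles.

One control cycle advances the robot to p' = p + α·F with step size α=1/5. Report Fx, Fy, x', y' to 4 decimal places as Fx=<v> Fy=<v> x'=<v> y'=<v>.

F_att = 1/4·(g−p) = 1/4·(-13,2) = (-3.2500,0.5000)
o1: d²=53 ≤ ρ²=63; F_rep = 14·(-2,7)/53² = (-0.0100,0.0349)
o2: d²=549 > ρ²=63 → inactive
o3: d²=1 ≤ ρ²=63; F_rep = 14·(1,0)/1² = (14.0000,0.0000)
o4: d²=117 > ρ²=63 → inactive
F = F_att + ΣF_rep = (10.7400,0.5349)
p' = p + 1/5·F = (9.1480,10.1070)

Fx=10.7400 Fy=0.5349 x'=9.1480 y'=10.1070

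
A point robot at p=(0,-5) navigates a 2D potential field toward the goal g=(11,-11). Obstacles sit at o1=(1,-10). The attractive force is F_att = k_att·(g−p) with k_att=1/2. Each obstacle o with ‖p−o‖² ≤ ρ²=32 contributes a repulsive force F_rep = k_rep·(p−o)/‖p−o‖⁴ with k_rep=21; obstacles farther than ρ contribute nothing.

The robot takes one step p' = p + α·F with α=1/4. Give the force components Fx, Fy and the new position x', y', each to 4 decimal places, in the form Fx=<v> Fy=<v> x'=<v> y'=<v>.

Fx=5.4689 Fy=-2.8447 x'=1.3672 y'=-5.7112

F_att = 1/2·(g−p) = 1/2·(11,-6) = (5.5000,-3.0000)
o1: d²=26 ≤ ρ²=32; F_rep = 21·(-1,5)/26² = (-0.0311,0.1553)
F = F_att + ΣF_rep = (5.4689,-2.8447)
p' = p + 1/4·F = (1.3672,-5.7112)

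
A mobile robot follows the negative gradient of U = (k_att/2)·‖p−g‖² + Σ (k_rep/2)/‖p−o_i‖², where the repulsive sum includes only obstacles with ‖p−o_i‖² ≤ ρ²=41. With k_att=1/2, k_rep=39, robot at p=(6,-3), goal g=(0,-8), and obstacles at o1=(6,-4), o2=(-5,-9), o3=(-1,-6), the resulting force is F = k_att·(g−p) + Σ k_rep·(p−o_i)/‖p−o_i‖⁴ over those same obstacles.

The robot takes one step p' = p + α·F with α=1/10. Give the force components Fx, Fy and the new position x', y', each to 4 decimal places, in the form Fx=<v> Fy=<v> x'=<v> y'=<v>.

F_att = 1/2·(g−p) = 1/2·(-6,-5) = (-3.0000,-2.5000)
o1: d²=1 ≤ ρ²=41; F_rep = 39·(0,1)/1² = (0.0000,39.0000)
o2: d²=157 > ρ²=41 → inactive
o3: d²=58 > ρ²=41 → inactive
F = F_att + ΣF_rep = (-3.0000,36.5000)
p' = p + 1/10·F = (5.7000,0.6500)

Fx=-3.0000 Fy=36.5000 x'=5.7000 y'=0.6500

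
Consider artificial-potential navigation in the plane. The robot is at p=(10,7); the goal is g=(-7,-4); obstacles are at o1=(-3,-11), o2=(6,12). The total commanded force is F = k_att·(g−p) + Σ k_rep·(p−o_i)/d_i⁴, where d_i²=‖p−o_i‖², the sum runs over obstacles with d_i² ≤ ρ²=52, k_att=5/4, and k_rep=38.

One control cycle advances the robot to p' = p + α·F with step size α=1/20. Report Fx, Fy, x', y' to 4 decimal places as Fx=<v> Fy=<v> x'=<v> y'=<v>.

F_att = 5/4·(g−p) = 5/4·(-17,-11) = (-21.2500,-13.7500)
o1: d²=493 > ρ²=52 → inactive
o2: d²=41 ≤ ρ²=52; F_rep = 38·(4,-5)/41² = (0.0904,-0.1130)
F = F_att + ΣF_rep = (-21.1596,-13.8630)
p' = p + 1/20·F = (8.9420,6.3068)

Fx=-21.1596 Fy=-13.8630 x'=8.9420 y'=6.3068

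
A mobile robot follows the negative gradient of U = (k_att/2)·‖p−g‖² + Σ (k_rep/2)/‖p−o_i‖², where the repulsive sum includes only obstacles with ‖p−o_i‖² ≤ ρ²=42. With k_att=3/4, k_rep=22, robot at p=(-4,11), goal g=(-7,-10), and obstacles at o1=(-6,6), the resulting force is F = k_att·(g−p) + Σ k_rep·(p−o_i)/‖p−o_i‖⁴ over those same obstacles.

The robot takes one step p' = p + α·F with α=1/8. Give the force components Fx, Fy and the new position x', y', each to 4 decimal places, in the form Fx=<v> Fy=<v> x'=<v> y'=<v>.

Fx=-2.1977 Fy=-15.6192 x'=-4.2747 y'=9.0476

F_att = 3/4·(g−p) = 3/4·(-3,-21) = (-2.2500,-15.7500)
o1: d²=29 ≤ ρ²=42; F_rep = 22·(2,5)/29² = (0.0523,0.1308)
F = F_att + ΣF_rep = (-2.1977,-15.6192)
p' = p + 1/8·F = (-4.2747,9.0476)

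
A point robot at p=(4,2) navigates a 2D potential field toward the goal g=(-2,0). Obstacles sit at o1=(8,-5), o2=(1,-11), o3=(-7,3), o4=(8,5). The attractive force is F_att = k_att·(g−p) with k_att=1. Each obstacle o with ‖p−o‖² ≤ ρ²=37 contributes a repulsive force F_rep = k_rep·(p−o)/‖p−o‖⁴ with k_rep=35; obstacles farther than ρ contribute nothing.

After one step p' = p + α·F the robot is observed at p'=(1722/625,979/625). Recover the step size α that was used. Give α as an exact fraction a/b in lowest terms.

F_att = 1·(g−p) = 1·(-6,-2) = (-6.0000,-2.0000)
o1: d²=65 > ρ²=37 → inactive
o2: d²=178 > ρ²=37 → inactive
o3: d²=122 > ρ²=37 → inactive
o4: d²=25 ≤ ρ²=37; F_rep = 35·(-4,-3)/25² = (-0.2240,-0.1680)
F = F_att + ΣF_rep = (-6.2240,-2.1680)
Δp = p'−p = (-1.2448,-0.4336); α = Δx/Fx = (-778/625) / (-778/125) = 1/5
check: Δy/Fy = (-271/625) / (-271/125) = 1/5 ✓

α = 1/5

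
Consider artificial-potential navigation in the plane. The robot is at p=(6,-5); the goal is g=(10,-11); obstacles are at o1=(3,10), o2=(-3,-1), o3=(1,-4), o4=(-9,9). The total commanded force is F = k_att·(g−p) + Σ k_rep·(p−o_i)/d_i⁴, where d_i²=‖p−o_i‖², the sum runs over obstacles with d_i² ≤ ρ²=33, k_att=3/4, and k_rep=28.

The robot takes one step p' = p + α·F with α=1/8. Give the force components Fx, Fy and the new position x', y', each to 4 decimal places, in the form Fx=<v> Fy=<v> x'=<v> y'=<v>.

Fx=3.2071 Fy=-4.5414 x'=6.4009 y'=-5.5677

F_att = 3/4·(g−p) = 3/4·(4,-6) = (3.0000,-4.5000)
o1: d²=234 > ρ²=33 → inactive
o2: d²=97 > ρ²=33 → inactive
o3: d²=26 ≤ ρ²=33; F_rep = 28·(5,-1)/26² = (0.2071,-0.0414)
o4: d²=421 > ρ²=33 → inactive
F = F_att + ΣF_rep = (3.2071,-4.5414)
p' = p + 1/8·F = (6.4009,-5.5677)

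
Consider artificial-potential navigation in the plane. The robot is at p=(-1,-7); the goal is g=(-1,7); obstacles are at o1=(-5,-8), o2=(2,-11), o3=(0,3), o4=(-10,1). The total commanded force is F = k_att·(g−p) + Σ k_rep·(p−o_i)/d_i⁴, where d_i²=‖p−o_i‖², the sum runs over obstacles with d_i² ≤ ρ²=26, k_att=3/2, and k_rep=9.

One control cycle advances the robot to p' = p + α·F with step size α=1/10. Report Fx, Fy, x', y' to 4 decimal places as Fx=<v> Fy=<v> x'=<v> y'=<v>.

F_att = 3/2·(g−p) = 3/2·(0,14) = (0.0000,21.0000)
o1: d²=17 ≤ ρ²=26; F_rep = 9·(4,1)/17² = (0.1246,0.0311)
o2: d²=25 ≤ ρ²=26; F_rep = 9·(-3,4)/25² = (-0.0432,0.0576)
o3: d²=101 > ρ²=26 → inactive
o4: d²=145 > ρ²=26 → inactive
F = F_att + ΣF_rep = (0.0814,21.0887)
p' = p + 1/10·F = (-0.9919,-4.8911)

Fx=0.0814 Fy=21.0887 x'=-0.9919 y'=-4.8911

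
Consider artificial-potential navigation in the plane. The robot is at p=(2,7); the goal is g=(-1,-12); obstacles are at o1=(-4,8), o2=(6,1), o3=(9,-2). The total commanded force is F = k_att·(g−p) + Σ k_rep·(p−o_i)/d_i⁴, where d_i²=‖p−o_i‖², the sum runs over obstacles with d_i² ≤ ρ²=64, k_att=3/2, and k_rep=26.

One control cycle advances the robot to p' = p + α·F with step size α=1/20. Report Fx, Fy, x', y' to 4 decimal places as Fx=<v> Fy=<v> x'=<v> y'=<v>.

Fx=-4.4245 Fy=-28.4613 x'=1.7788 y'=5.5769

F_att = 3/2·(g−p) = 3/2·(-3,-19) = (-4.5000,-28.5000)
o1: d²=37 ≤ ρ²=64; F_rep = 26·(6,-1)/37² = (0.1140,-0.0190)
o2: d²=52 ≤ ρ²=64; F_rep = 26·(-4,6)/52² = (-0.0385,0.0577)
o3: d²=130 > ρ²=64 → inactive
F = F_att + ΣF_rep = (-4.4245,-28.4613)
p' = p + 1/20·F = (1.7788,5.5769)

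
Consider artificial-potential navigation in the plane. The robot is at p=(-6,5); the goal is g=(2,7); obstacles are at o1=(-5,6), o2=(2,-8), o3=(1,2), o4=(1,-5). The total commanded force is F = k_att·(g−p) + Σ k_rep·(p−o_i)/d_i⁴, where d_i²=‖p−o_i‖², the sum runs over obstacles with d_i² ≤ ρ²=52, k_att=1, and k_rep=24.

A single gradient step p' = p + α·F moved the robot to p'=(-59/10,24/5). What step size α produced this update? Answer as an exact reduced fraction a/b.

F_att = 1·(g−p) = 1·(8,2) = (8.0000,2.0000)
o1: d²=2 ≤ ρ²=52; F_rep = 24·(-1,-1)/2² = (-6.0000,-6.0000)
o2: d²=233 > ρ²=52 → inactive
o3: d²=58 > ρ²=52 → inactive
o4: d²=149 > ρ²=52 → inactive
F = F_att + ΣF_rep = (2.0000,-4.0000)
Δp = p'−p = (0.1000,-0.2000); α = Δx/Fx = (1/10) / (2) = 1/20
check: Δy/Fy = (-1/5) / (-4) = 1/20 ✓

α = 1/20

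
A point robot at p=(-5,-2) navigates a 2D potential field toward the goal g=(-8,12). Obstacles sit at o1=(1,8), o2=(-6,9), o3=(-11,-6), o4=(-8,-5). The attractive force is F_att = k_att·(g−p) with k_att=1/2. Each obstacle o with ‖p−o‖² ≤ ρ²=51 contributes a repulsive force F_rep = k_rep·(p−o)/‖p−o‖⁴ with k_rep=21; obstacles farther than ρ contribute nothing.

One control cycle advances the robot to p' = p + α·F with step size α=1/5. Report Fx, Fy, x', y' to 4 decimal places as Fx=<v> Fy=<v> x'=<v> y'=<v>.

Fx=-1.3056 Fy=7.1944 x'=-5.2611 y'=-0.5611

F_att = 1/2·(g−p) = 1/2·(-3,14) = (-1.5000,7.0000)
o1: d²=136 > ρ²=51 → inactive
o2: d²=122 > ρ²=51 → inactive
o3: d²=52 > ρ²=51 → inactive
o4: d²=18 ≤ ρ²=51; F_rep = 21·(3,3)/18² = (0.1944,0.1944)
F = F_att + ΣF_rep = (-1.3056,7.1944)
p' = p + 1/5·F = (-5.2611,-0.5611)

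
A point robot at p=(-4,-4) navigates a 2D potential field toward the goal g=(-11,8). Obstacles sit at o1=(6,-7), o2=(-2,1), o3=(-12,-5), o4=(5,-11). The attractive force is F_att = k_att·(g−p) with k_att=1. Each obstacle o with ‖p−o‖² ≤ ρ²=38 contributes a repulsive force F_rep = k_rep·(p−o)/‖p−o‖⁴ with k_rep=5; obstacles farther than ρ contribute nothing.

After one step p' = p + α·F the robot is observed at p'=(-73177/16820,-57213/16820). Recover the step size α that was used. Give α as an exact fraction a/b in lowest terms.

F_att = 1·(g−p) = 1·(-7,12) = (-7.0000,12.0000)
o1: d²=109 > ρ²=38 → inactive
o2: d²=29 ≤ ρ²=38; F_rep = 5·(-2,-5)/29² = (-0.0119,-0.0297)
o3: d²=65 > ρ²=38 → inactive
o4: d²=130 > ρ²=38 → inactive
F = F_att + ΣF_rep = (-7.0119,11.9703)
Δp = p'−p = (-0.3506,0.5985); α = Δx/Fx = (-5897/16820) / (-5897/841) = 1/20
check: Δy/Fy = (10067/16820) / (10067/841) = 1/20 ✓

α = 1/20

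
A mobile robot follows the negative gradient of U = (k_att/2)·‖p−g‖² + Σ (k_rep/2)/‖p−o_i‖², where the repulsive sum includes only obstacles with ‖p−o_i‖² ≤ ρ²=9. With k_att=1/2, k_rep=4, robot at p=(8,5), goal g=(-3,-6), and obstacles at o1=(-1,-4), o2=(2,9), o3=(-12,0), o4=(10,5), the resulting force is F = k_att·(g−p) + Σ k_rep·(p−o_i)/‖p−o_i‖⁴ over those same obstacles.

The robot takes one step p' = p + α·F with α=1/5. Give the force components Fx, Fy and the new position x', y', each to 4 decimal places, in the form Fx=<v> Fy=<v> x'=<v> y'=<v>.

F_att = 1/2·(g−p) = 1/2·(-11,-11) = (-5.5000,-5.5000)
o1: d²=162 > ρ²=9 → inactive
o2: d²=52 > ρ²=9 → inactive
o3: d²=425 > ρ²=9 → inactive
o4: d²=4 ≤ ρ²=9; F_rep = 4·(-2,0)/4² = (-0.5000,0.0000)
F = F_att + ΣF_rep = (-6.0000,-5.5000)
p' = p + 1/5·F = (6.8000,3.9000)

Fx=-6.0000 Fy=-5.5000 x'=6.8000 y'=3.9000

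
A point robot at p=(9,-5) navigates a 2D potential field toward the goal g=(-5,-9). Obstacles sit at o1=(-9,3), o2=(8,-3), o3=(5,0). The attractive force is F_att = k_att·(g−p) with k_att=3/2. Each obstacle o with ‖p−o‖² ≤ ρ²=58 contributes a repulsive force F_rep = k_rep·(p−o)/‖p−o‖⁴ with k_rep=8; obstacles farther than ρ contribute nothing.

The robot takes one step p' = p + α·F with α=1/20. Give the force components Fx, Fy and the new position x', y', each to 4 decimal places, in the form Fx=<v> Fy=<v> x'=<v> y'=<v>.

F_att = 3/2·(g−p) = 3/2·(-14,-4) = (-21.0000,-6.0000)
o1: d²=388 > ρ²=58 → inactive
o2: d²=5 ≤ ρ²=58; F_rep = 8·(1,-2)/5² = (0.3200,-0.6400)
o3: d²=41 ≤ ρ²=58; F_rep = 8·(4,-5)/41² = (0.0190,-0.0238)
F = F_att + ΣF_rep = (-20.6610,-6.6638)
p' = p + 1/20·F = (7.9670,-5.3332)

Fx=-20.6610 Fy=-6.6638 x'=7.9670 y'=-5.3332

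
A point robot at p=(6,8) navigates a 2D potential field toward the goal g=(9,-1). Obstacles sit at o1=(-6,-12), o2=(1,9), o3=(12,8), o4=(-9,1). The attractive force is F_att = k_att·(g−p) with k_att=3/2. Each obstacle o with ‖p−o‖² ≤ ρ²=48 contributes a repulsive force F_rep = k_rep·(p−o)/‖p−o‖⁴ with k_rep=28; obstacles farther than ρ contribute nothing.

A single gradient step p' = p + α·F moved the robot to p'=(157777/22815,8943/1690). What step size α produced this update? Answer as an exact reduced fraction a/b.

F_att = 3/2·(g−p) = 3/2·(3,-9) = (4.5000,-13.5000)
o1: d²=544 > ρ²=48 → inactive
o2: d²=26 ≤ ρ²=48; F_rep = 28·(5,-1)/26² = (0.2071,-0.0414)
o3: d²=36 ≤ ρ²=48; F_rep = 28·(-6,0)/36² = (-0.1296,0.0000)
o4: d²=274 > ρ²=48 → inactive
F = F_att + ΣF_rep = (4.5775,-13.5414)
Δp = p'−p = (0.9155,-2.7083); α = Δx/Fx = (20887/22815) / (20887/4563) = 1/5
check: Δy/Fy = (-4577/1690) / (-4577/338) = 1/5 ✓

α = 1/5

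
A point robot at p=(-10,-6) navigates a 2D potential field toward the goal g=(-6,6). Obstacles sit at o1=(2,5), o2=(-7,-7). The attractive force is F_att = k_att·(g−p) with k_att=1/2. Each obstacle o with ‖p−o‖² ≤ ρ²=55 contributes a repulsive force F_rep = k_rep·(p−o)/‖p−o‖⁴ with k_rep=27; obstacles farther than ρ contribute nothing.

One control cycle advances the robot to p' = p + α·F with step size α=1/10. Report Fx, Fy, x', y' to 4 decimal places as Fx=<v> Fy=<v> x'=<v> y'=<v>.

F_att = 1/2·(g−p) = 1/2·(4,12) = (2.0000,6.0000)
o1: d²=265 > ρ²=55 → inactive
o2: d²=10 ≤ ρ²=55; F_rep = 27·(-3,1)/10² = (-0.8100,0.2700)
F = F_att + ΣF_rep = (1.1900,6.2700)
p' = p + 1/10·F = (-9.8810,-5.3730)

Fx=1.1900 Fy=6.2700 x'=-9.8810 y'=-5.3730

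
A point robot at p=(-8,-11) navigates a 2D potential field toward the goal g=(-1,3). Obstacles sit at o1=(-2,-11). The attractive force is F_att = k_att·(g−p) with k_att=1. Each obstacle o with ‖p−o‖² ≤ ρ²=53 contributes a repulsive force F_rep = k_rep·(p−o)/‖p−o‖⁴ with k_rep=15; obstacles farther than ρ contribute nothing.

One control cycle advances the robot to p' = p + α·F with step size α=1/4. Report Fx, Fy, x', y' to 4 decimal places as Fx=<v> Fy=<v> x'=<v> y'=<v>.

F_att = 1·(g−p) = 1·(7,14) = (7.0000,14.0000)
o1: d²=36 ≤ ρ²=53; F_rep = 15·(-6,0)/36² = (-0.0694,0.0000)
F = F_att + ΣF_rep = (6.9306,14.0000)
p' = p + 1/4·F = (-6.2674,-7.5000)

Fx=6.9306 Fy=14.0000 x'=-6.2674 y'=-7.5000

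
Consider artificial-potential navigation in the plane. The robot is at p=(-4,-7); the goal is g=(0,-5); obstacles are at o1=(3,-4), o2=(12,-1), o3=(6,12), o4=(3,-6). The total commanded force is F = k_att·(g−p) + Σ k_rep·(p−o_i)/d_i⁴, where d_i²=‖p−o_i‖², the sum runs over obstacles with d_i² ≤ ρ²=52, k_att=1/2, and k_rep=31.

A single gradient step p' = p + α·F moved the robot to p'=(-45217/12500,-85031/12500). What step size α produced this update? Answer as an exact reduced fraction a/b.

F_att = 1/2·(g−p) = 1/2·(4,2) = (2.0000,1.0000)
o1: d²=58 > ρ²=52 → inactive
o2: d²=292 > ρ²=52 → inactive
o3: d²=461 > ρ²=52 → inactive
o4: d²=50 ≤ ρ²=52; F_rep = 31·(-7,-1)/50² = (-0.0868,-0.0124)
F = F_att + ΣF_rep = (1.9132,0.9876)
Δp = p'−p = (0.3826,0.1975); α = Δx/Fx = (4783/12500) / (4783/2500) = 1/5
check: Δy/Fy = (2469/12500) / (2469/2500) = 1/5 ✓

α = 1/5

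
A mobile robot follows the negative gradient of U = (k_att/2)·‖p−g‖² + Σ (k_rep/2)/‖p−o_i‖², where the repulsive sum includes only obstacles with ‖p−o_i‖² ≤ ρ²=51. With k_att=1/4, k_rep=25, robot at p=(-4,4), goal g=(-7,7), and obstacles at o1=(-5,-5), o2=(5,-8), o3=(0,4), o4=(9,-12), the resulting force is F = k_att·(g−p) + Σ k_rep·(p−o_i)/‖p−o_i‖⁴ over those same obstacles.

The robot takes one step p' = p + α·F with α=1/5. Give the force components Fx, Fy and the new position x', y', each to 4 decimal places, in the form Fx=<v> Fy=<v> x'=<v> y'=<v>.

F_att = 1/4·(g−p) = 1/4·(-3,3) = (-0.7500,0.7500)
o1: d²=82 > ρ²=51 → inactive
o2: d²=225 > ρ²=51 → inactive
o3: d²=16 ≤ ρ²=51; F_rep = 25·(-4,0)/16² = (-0.3906,0.0000)
o4: d²=425 > ρ²=51 → inactive
F = F_att + ΣF_rep = (-1.1406,0.7500)
p' = p + 1/5·F = (-4.2281,4.1500)

Fx=-1.1406 Fy=0.7500 x'=-4.2281 y'=4.1500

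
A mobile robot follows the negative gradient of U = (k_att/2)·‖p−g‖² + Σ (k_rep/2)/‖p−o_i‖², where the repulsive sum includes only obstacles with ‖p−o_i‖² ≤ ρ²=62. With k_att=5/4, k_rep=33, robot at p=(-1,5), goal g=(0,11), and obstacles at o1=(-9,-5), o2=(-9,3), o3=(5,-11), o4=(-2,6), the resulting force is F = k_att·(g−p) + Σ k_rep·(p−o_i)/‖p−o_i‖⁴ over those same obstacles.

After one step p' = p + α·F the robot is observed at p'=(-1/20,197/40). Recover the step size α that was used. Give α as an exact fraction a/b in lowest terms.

α = 1/10

F_att = 5/4·(g−p) = 5/4·(1,6) = (1.2500,7.5000)
o1: d²=164 > ρ²=62 → inactive
o2: d²=68 > ρ²=62 → inactive
o3: d²=292 > ρ²=62 → inactive
o4: d²=2 ≤ ρ²=62; F_rep = 33·(1,-1)/2² = (8.2500,-8.2500)
F = F_att + ΣF_rep = (9.5000,-0.7500)
Δp = p'−p = (0.9500,-0.0750); α = Δx/Fx = (19/20) / (19/2) = 1/10
check: Δy/Fy = (-3/40) / (-3/4) = 1/10 ✓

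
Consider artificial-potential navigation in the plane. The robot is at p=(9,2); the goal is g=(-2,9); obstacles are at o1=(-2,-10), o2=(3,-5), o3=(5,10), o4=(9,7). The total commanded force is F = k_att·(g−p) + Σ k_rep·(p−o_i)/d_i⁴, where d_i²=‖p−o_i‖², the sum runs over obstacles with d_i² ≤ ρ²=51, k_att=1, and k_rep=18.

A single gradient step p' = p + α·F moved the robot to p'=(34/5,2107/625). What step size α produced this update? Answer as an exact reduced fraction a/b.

α = 1/5

F_att = 1·(g−p) = 1·(-11,7) = (-11.0000,7.0000)
o1: d²=265 > ρ²=51 → inactive
o2: d²=85 > ρ²=51 → inactive
o3: d²=80 > ρ²=51 → inactive
o4: d²=25 ≤ ρ²=51; F_rep = 18·(0,-5)/25² = (0.0000,-0.1440)
F = F_att + ΣF_rep = (-11.0000,6.8560)
Δp = p'−p = (-2.2000,1.3712); α = Δx/Fx = (-11/5) / (-11) = 1/5
check: Δy/Fy = (857/625) / (857/125) = 1/5 ✓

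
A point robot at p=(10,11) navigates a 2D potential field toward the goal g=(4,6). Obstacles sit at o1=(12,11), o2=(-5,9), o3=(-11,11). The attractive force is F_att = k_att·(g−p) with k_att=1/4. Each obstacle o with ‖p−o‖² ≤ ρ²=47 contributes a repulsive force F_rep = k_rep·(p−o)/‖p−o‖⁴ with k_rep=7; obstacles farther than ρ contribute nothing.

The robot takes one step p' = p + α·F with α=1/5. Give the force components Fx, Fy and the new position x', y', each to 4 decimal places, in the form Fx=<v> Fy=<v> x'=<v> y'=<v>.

F_att = 1/4·(g−p) = 1/4·(-6,-5) = (-1.5000,-1.2500)
o1: d²=4 ≤ ρ²=47; F_rep = 7·(-2,0)/4² = (-0.8750,0.0000)
o2: d²=229 > ρ²=47 → inactive
o3: d²=441 > ρ²=47 → inactive
F = F_att + ΣF_rep = (-2.3750,-1.2500)
p' = p + 1/5·F = (9.5250,10.7500)

Fx=-2.3750 Fy=-1.2500 x'=9.5250 y'=10.7500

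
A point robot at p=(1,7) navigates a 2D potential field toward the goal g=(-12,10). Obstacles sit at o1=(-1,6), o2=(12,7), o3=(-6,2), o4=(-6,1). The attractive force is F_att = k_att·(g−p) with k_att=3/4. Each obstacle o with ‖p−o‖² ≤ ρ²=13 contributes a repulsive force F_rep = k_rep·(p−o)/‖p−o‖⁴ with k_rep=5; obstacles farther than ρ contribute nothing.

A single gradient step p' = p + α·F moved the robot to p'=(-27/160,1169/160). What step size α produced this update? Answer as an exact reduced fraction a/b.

F_att = 3/4·(g−p) = 3/4·(-13,3) = (-9.7500,2.2500)
o1: d²=5 ≤ ρ²=13; F_rep = 5·(2,1)/5² = (0.4000,0.2000)
o2: d²=121 > ρ²=13 → inactive
o3: d²=74 > ρ²=13 → inactive
o4: d²=85 > ρ²=13 → inactive
F = F_att + ΣF_rep = (-9.3500,2.4500)
Δp = p'−p = (-1.1687,0.3063); α = Δx/Fx = (-187/160) / (-187/20) = 1/8
check: Δy/Fy = (49/160) / (49/20) = 1/8 ✓

α = 1/8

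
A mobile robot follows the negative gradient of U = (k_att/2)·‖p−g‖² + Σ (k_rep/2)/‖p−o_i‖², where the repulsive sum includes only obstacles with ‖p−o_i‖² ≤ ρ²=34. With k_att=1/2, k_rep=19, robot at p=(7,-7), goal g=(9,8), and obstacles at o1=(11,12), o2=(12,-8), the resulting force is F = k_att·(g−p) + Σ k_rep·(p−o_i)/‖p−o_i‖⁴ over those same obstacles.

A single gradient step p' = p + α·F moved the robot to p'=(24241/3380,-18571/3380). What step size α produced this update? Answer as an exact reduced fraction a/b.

F_att = 1/2·(g−p) = 1/2·(2,15) = (1.0000,7.5000)
o1: d²=377 > ρ²=34 → inactive
o2: d²=26 ≤ ρ²=34; F_rep = 19·(-5,1)/26² = (-0.1405,0.0281)
F = F_att + ΣF_rep = (0.8595,7.5281)
Δp = p'−p = (0.1719,1.5056); α = Δx/Fx = (581/3380) / (581/676) = 1/5
check: Δy/Fy = (5089/3380) / (5089/676) = 1/5 ✓

α = 1/5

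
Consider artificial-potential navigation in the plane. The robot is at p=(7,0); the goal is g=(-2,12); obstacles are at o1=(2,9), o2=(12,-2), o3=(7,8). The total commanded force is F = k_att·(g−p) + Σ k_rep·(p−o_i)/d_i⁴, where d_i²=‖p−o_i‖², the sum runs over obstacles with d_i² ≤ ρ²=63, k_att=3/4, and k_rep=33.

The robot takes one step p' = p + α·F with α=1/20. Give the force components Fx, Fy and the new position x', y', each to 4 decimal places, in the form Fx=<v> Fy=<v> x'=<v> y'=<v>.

Fx=-6.9462 Fy=9.0785 x'=6.6527 y'=0.4539

F_att = 3/4·(g−p) = 3/4·(-9,12) = (-6.7500,9.0000)
o1: d²=106 > ρ²=63 → inactive
o2: d²=29 ≤ ρ²=63; F_rep = 33·(-5,2)/29² = (-0.1962,0.0785)
o3: d²=64 > ρ²=63 → inactive
F = F_att + ΣF_rep = (-6.9462,9.0785)
p' = p + 1/20·F = (6.6527,0.4539)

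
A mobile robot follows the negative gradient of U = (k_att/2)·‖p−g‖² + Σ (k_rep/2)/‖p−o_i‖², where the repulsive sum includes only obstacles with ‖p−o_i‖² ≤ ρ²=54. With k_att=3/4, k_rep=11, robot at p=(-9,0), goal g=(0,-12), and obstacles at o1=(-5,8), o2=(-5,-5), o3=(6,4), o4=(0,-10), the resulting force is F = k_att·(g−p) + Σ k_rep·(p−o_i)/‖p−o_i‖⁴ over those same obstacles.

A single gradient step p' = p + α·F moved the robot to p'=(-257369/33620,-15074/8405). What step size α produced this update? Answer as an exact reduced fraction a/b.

F_att = 3/4·(g−p) = 3/4·(9,-12) = (6.7500,-9.0000)
o1: d²=80 > ρ²=54 → inactive
o2: d²=41 ≤ ρ²=54; F_rep = 11·(-4,5)/41² = (-0.0262,0.0327)
o3: d²=241 > ρ²=54 → inactive
o4: d²=181 > ρ²=54 → inactive
F = F_att + ΣF_rep = (6.7238,-8.9673)
Δp = p'−p = (1.3448,-1.7935); α = Δx/Fx = (45211/33620) / (45211/6724) = 1/5
check: Δy/Fy = (-15074/8405) / (-15074/1681) = 1/5 ✓

α = 1/5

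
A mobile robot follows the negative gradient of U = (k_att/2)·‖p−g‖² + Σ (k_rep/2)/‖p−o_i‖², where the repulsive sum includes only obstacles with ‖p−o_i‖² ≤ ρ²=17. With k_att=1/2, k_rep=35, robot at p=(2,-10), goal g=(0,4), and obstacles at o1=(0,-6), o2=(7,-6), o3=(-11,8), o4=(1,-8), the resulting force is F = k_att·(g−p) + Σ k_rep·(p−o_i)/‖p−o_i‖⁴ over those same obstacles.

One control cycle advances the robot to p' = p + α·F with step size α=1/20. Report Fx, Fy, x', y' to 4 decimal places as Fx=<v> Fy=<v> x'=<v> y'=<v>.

Fx=0.4000 Fy=4.2000 x'=2.0200 y'=-9.7900

F_att = 1/2·(g−p) = 1/2·(-2,14) = (-1.0000,7.0000)
o1: d²=20 > ρ²=17 → inactive
o2: d²=41 > ρ²=17 → inactive
o3: d²=493 > ρ²=17 → inactive
o4: d²=5 ≤ ρ²=17; F_rep = 35·(1,-2)/5² = (1.4000,-2.8000)
F = F_att + ΣF_rep = (0.4000,4.2000)
p' = p + 1/20·F = (2.0200,-9.7900)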